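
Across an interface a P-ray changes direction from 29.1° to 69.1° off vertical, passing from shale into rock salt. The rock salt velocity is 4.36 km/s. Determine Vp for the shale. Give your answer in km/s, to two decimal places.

Snell's law: sin 29.1°/V₁ = sin 69.1°/V₂.
V₁ = V₂·sin 29.1°/sin 69.1° = 4.36 × 0.5206 = 2.27 km/s.

2.27 km/s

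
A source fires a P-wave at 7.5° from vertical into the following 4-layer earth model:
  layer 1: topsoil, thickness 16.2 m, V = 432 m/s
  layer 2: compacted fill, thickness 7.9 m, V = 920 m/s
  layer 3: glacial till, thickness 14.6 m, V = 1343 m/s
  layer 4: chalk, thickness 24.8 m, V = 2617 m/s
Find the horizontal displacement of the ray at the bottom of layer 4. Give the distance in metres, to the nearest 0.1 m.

42.9 m

Ray parameter p = sin 7.5° / 432 m/s = 3.0214e-04 s/m.
Layer 1: θ = 7.50°; offset = 16.2·tan 7.50° = 2.133 m.
Layer 2: sin θ = p·920 = 0.2780 → θ = 16.14°; offset = 7.9·tan 16.14° = 2.286 m.
Layer 3: sin θ = p·1343 = 0.4058 → θ = 23.94°; offset = 14.6·tan 23.94° = 6.482 m.
Layer 4: sin θ = p·2617 = 0.7907 → θ = 52.25°; offset = 24.8·tan 52.25° = 32.032 m.
Σ offsets = 42.933 m.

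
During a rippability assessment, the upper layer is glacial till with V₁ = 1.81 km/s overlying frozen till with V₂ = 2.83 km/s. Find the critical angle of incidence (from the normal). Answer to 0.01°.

39.76°

Critical incidence: sin θ_c = V₁/V₂ = 1.81/2.83 = 0.6396.
θ_c = arcsin 0.6396 = 39.76°.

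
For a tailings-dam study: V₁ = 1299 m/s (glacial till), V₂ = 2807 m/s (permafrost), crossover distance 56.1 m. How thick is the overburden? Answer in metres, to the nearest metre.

17 m

x_cross = 2h·√((V₂+V₁)/(V₂−V₁)) → h = x_cross / (2·√((V₂+V₁)/(V₂−V₁))).
√((V₂+V₁)/(V₂−V₁)) = √((2807+1299)/(2807−1299)) = 1.6501.
h = 56.1 / (2·1.6501) = 17.00 m.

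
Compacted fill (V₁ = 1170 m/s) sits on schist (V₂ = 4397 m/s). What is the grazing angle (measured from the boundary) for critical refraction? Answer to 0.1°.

At critical incidence the refracted ray runs along the interface (θ₂ = 90°), so sin θ_c = V₁/V₂.
θ_c = arcsin(1170/4397) = arcsin 0.2661 = 15.43°.
Measured from the interface: 90° − 15.43° = 74.57°.

74.6°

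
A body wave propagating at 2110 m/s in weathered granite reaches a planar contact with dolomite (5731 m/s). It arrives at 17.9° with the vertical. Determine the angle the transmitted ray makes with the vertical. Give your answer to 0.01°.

56.60°

sin θ₁/V₁ = sin θ₂/V₂ ⇒ sin θ₂ = 5731·sin 17.9°/2110 = 5731·0.3074/2110 = 0.8348.
θ₂ = arcsin 0.8348 = 56.60° from the normal.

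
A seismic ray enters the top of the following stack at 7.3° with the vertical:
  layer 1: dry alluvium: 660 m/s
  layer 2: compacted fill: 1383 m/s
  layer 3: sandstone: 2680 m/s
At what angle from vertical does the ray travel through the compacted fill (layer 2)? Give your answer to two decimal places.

15.44°

Snell's law across each interface conserves sin θ / V, so sin θ_2 = V_2·sin θ₁/V₁.
sin θ_2 = 1383 × sin 7.3° / 660 = 0.2663.
θ_2 = 15.44° from the vertical.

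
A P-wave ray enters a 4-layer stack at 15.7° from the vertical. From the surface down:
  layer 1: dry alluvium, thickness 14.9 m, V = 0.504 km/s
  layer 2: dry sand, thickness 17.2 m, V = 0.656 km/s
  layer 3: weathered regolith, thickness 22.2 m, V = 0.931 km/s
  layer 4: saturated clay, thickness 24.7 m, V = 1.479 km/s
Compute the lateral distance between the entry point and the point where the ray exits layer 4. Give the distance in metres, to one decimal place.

p = sin θ₁/V₁ = sin 15.7°/0.504 = 5.3691e-01 s/km is conserved through the stack.
Layer 1: θ = 15.70°; offset = 14.9·tan 15.70° = 4.188 m.
Layer 2: sin θ = p·0.656 = 0.3522 → θ = 20.62°; offset = 17.2·tan 20.62° = 6.473 m.
Layer 3: sin θ = p·0.931 = 0.4999 → θ = 29.99°; offset = 22.2·tan 29.99° = 12.812 m.
Layer 4: sin θ = p·1.479 = 0.7941 → θ = 52.57°; offset = 24.7·tan 52.57° = 32.270 m.
Summing the layer offsets gives 55.743 m.

55.7 m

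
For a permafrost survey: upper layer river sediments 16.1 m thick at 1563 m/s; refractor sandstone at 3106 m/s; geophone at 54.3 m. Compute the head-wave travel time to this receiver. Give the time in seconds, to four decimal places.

t = x/V₂ + 2h·√(V₂²−V₁²)/(V₁V₂).
√(V₂²−V₁²) = √(3106²−1563²) = 2684.1 m/s; delay term = 2·16.1·2684.1/(1563·3106) = 0.01780 s.
t = 54.3/3106 + 0.01780 = 0.03529 s.

0.0353 s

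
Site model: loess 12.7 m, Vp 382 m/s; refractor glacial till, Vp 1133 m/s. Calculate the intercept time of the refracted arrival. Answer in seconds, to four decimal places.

0.0626 s

tᵢ = 2h·√(V₂²−V₁²)/(V₁V₂).
√(V₂²−V₁²) = √(1133²−382²) = 1066.7 m/s.
tᵢ = 2·12.7·1066.7/(382·1133) = 0.06260 s.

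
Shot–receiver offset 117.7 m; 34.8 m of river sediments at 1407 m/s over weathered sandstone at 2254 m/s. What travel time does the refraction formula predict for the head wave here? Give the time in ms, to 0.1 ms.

θ_c = arcsin(V₁/V₂) = arcsin(1407/2254) = 38.63°, cos θ_c = 0.7812.
Intercept time tᵢ = 2h cos θ_c / V₁ = 2·34.8·0.7812/1407 = 0.03865 s.
t = x/V₂ + tᵢ = 117.7/2254 + 0.03865 = 0.09086 s.

90.9 ms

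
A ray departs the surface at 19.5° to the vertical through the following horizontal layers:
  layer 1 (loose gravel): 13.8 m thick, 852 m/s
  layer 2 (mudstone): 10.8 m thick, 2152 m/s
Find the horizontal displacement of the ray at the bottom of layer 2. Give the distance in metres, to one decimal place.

21.8 m

Ray parameter p = sin 19.5° / 852 m/s = 3.9179e-04 s/m.
Layer 1: θ = 19.50°; offset = 13.8·tan 19.50° = 4.887 m.
Layer 2: sin θ = p·2152 = 0.8431 → θ = 57.47°; offset = 10.8·tan 57.47° = 16.935 m.
Σ offsets = 21.822 m.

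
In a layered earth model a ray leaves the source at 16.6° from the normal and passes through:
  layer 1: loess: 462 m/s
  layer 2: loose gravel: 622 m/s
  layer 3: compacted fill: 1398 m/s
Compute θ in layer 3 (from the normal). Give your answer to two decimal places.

Snell's law across each interface conserves sin θ / V, so sin θ_3 = V_3·sin θ₁/V₁.
sin θ_3 = 1398 × sin 16.6° / 462 = 0.8645.
θ_3 = arcsin 0.8645 = 59.82°.

59.82°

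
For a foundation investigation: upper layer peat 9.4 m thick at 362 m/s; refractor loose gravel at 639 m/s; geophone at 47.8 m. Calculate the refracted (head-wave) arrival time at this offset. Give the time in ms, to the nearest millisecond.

θ_c = arcsin(V₁/V₂) = arcsin(362/639) = 34.51°, cos θ_c = 0.8241.
Intercept time tᵢ = 2h cos θ_c / V₁ = 2·9.4·0.8241/362 = 0.04280 s.
t = x/V₂ + tᵢ = 47.8/639 + 0.04280 = 0.11760 s.

118 ms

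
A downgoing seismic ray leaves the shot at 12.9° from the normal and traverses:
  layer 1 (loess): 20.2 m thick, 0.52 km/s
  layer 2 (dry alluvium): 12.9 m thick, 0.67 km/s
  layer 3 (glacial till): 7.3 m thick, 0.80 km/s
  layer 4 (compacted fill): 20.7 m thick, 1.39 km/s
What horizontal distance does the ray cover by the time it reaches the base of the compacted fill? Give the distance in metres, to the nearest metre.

Apply Snell's law at each interface; in layer i the horizontal offset is hᵢ·tan θᵢ.
Layer 1: θ = 12.90°; offset = 20.2·tan 12.90° = 4.626 m.
Layer 2: sin θ = 0.67·sin 12.9°/0.52 = 0.2876, θ = 16.72°; offset = 12.9·tan 16.72° = 3.874 m.
Layer 3: sin θ = 0.80·sin 12.9°/0.52 = 0.3435, θ = 20.09°; offset = 7.3·tan 20.09° = 2.670 m.
Layer 4: sin θ = 1.39·sin 12.9°/0.52 = 0.5968, θ = 36.64°; offset = 20.7·tan 36.64° = 15.395 m.
Σ offsets = 26.565 m.

27 m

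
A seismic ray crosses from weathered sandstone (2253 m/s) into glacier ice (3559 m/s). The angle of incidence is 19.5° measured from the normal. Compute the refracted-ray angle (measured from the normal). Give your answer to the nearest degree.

32°

Snell's law: sin θ₂ = (V₂/V₁)·sin θ₁ = (3559/2253)·sin 19.5° = 0.5273.
θ₂ = sin⁻¹(0.5273) = 31.82° (from vertical).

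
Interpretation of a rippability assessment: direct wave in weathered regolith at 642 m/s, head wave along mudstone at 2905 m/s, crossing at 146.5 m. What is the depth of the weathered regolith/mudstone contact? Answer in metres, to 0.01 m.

h = (x_cross/2)·√((V₂−V₁)/(V₂+V₁)).
(V₂−V₁)/(V₂+V₁) = (2905−642)/(2905+642) = 0.6380; √ = 0.7988.
h = (146.5/2)·0.7988 = 58.51 m.

58.51 m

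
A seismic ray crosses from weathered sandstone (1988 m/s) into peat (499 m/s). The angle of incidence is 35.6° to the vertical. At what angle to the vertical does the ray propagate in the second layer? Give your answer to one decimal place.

8.4°

Snell's law: sin θ₂ = (V₂/V₁)·sin θ₁ = (499/1988)·sin 35.6° = 0.1461.
θ₂ = arcsin 0.1461 = 8.40° from the normal.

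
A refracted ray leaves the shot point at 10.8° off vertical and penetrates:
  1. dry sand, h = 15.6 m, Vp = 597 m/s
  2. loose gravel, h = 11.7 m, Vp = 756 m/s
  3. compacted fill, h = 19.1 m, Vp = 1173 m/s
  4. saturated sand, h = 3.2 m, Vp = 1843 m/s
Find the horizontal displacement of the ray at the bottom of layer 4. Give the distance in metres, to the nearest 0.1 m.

15.7 m

Apply Snell's law at each interface; in layer i the horizontal offset is hᵢ·tan θᵢ.
Layer 1: θ = 10.80°; offset = 15.6·tan 10.80° = 2.976 m.
Layer 2: sin θ = 756·sin 10.8°/597 = 0.2373, θ = 13.73°; offset = 11.7·tan 13.73° = 2.858 m.
Layer 3: sin θ = 1173·sin 10.8°/597 = 0.3682, θ = 21.60°; offset = 19.1·tan 21.60° = 7.563 m.
Layer 4: sin θ = 1843·sin 10.8°/597 = 0.5785, θ = 35.34°; offset = 3.2·tan 35.34° = 2.269 m.
Σ offsets = 15.666 m.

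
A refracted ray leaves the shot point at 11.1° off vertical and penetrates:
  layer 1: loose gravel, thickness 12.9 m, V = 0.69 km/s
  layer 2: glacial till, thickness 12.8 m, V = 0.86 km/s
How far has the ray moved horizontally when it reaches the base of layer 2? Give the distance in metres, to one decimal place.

5.7 m

p = sin θ₁/V₁ = sin 11.1°/0.69 = 2.7902e-01 s/km is conserved through the stack.
Layer 1: θ = 11.10°; offset = 12.9·tan 11.10° = 2.531 m.
Layer 2: sin θ = p·0.86 = 0.2400 → θ = 13.88°; offset = 12.8·tan 13.88° = 3.164 m.
Σ offsets = 5.695 m.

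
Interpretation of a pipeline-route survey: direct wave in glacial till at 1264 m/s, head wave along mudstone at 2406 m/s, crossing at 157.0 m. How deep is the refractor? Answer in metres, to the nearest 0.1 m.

h = (x_cross/2)·√((V₂−V₁)/(V₂+V₁)).
(V₂−V₁)/(V₂+V₁) = (2406−1264)/(2406+1264) = 0.3112; √ = 0.5578.
h = (157.0/2)·0.5578 = 43.79 m.

43.8 m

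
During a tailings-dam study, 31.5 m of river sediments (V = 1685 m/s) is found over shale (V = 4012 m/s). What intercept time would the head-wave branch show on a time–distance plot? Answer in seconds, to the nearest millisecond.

tᵢ = 2h·√(V₂²−V₁²)/(V₁V₂).
√(V₂²−V₁²) = √(4012²−1685²) = 3641.0 m/s.
tᵢ = 2·31.5·3641.0/(1685·4012) = 0.03393 s.

0.034 s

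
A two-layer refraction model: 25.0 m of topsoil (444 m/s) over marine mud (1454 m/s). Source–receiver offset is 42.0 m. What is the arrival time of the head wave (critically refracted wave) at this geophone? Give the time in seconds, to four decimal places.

θ_c = arcsin(V₁/V₂) = arcsin(444/1454) = 17.78°, cos θ_c = 0.9522.
Intercept time tᵢ = 2h cos θ_c / V₁ = 2·25.0·0.9522/444 = 0.10723 s.
t = x/V₂ + tᵢ = 42.0/1454 + 0.10723 = 0.13612 s.

0.1361 s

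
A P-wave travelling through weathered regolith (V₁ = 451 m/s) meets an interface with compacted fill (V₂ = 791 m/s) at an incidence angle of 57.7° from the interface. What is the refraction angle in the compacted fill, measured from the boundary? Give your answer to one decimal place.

20.4°

Angle from the normal: 90° − 57.7° = 32.3°.
sin θ₁/V₁ = sin θ₂/V₂ ⇒ sin θ₂ = 791·sin 32.3°/451 = 791·0.5344/451 = 0.9372.
θ₂ = arcsin 0.9372 = 69.58° from the normal.
From the interface: 90° − 69.58° = 20.42°.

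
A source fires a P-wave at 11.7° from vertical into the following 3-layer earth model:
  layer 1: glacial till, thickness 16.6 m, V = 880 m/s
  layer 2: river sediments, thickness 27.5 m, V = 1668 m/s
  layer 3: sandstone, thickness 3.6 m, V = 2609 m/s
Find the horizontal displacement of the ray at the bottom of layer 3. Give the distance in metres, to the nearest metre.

18 m

Apply Snell's law at each interface; in layer i the horizontal offset is hᵢ·tan θᵢ.
Layer 1: θ = 11.70°; offset = 16.6·tan 11.70° = 3.438 m.
Layer 2: sin θ = 1668·sin 11.7°/880 = 0.3844, θ = 22.60°; offset = 27.5·tan 22.60° = 11.450 m.
Layer 3: sin θ = 2609·sin 11.7°/880 = 0.6012, θ = 36.96°; offset = 3.6·tan 36.96° = 2.709 m.
Summing the layer offsets gives 17.596 m.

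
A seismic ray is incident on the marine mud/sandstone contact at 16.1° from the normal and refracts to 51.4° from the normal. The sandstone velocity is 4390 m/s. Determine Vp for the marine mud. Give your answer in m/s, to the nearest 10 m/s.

sin 16.1° = 0.2773; sin 51.4° = 0.7815.
V₁ = V₂·(sin θ₁/sin θ₂) = 4390·(0.2773/0.7815) = 1557.75 m/s.

1560 m/s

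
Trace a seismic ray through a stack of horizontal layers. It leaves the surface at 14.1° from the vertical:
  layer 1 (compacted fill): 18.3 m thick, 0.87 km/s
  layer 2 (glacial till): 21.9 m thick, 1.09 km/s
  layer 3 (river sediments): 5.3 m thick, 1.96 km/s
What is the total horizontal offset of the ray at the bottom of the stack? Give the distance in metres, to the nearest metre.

Apply Snell's law at each interface; in layer i the horizontal offset is hᵢ·tan θᵢ.
Layer 1: θ = 14.10°; offset = 18.3·tan 14.10° = 4.597 m.
Layer 2: sin θ = 1.09·sin 14.1°/0.87 = 0.3052, θ = 17.77°; offset = 21.9·tan 17.77° = 7.019 m.
Layer 3: sin θ = 1.96·sin 14.1°/0.87 = 0.5488, θ = 33.29°; offset = 5.3·tan 33.29° = 3.480 m.
Summing the layer offsets gives 15.096 m.

15 m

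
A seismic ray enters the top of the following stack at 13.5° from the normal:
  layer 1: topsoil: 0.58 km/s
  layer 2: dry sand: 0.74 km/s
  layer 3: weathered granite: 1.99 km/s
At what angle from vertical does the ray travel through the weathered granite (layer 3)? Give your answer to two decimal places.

53.22°

Snell's law across each interface conserves sin θ / V, so sin θ_3 = V_3·sin θ₁/V₁.
sin θ_3 = 1.99 × sin 13.5° / 0.58 = 0.8010.
θ_3 = arcsin 0.8010 = 53.22°.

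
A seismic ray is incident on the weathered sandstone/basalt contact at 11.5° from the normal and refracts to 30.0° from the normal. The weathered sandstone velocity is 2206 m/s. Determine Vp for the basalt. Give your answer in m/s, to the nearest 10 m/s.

Snell's law: sin 11.5°/V₁ = sin 30.0°/V₂.
V₂ = V₁·sin 30.0°/sin 11.5° = 2206 × 2.5079 = 5532.48 m/s.

5530 m/s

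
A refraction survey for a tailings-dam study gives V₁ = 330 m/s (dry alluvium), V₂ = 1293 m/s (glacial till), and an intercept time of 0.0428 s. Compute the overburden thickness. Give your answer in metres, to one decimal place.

θ_c = arcsin(330/1293) = 14.79°; cos θ_c = 0.9669.
tᵢ = 2h cos θ_c/V₁ ⇒ h = tᵢ·V₁/(2 cos θ_c) = 0.0428·330/(2·0.9669) = 7.30 m.

7.3 m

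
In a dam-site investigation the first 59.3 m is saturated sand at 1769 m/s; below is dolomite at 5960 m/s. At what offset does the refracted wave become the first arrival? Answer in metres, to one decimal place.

x_cross = 2h·√((V₂+V₁)/(V₂−V₁)).
(V₂+V₁)/(V₂−V₁) = (5960+1769)/(5960−1769) = 1.8442; √ = 1.3580.
x_cross = 2·59.3·1.3580 = 161.06 m.

161.1 m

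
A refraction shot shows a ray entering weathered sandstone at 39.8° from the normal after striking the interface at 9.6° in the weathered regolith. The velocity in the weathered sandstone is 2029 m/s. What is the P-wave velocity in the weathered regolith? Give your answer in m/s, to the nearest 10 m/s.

530 m/s

sin 9.6° = 0.1668; sin 39.8° = 0.6401.
V₁ = V₂·(sin θ₁/sin θ₂) = 2029·(0.1668/0.6401) = 528.62 m/s.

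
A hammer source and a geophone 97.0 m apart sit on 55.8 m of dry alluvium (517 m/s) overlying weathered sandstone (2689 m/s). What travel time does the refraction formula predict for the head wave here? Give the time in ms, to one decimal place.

247.9 ms

t = x/V₂ + 2h·√(V₂²−V₁²)/(V₁V₂).
√(V₂²−V₁²) = √(2689²−517²) = 2638.8 m/s; delay term = 2·55.8·2638.8/(517·2689) = 0.21183 s.
t = 97.0/2689 + 0.21183 = 0.24791 s.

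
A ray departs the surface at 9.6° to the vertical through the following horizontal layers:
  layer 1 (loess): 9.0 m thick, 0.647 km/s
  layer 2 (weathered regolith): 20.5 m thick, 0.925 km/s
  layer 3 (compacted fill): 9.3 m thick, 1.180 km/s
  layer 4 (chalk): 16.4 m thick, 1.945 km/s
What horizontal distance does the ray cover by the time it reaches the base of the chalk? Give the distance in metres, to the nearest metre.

Apply Snell's law at each interface; in layer i the horizontal offset is hᵢ·tan θᵢ.
Layer 1: θ = 9.60°; offset = 9.0·tan 9.60° = 1.522 m.
Layer 2: sin θ = 0.925·sin 9.6°/0.647 = 0.2384, θ = 13.79°; offset = 20.5·tan 13.79° = 5.033 m.
Layer 3: sin θ = 1.180·sin 9.6°/0.647 = 0.3042, θ = 17.71°; offset = 9.3·tan 17.71° = 2.969 m.
Layer 4: sin θ = 1.945·sin 9.6°/0.647 = 0.5013, θ = 30.09°; offset = 16.4·tan 30.09° = 9.502 m.
Σ offsets = 19.027 m.

19 m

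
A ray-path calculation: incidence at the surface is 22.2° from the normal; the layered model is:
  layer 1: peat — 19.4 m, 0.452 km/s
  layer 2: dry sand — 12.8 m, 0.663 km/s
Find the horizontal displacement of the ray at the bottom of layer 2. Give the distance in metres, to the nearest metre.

16 m

Ray parameter p = sin 22.2° / 0.452 km/s = 8.3593e-01 s/km.
Layer 1: θ = 22.20°; offset = 19.4·tan 22.20° = 7.917 m.
Layer 2: sin θ = p·0.663 = 0.5542 → θ = 33.66°; offset = 12.8·tan 33.66° = 8.523 m.
Total horizontal offset = 16.440 m.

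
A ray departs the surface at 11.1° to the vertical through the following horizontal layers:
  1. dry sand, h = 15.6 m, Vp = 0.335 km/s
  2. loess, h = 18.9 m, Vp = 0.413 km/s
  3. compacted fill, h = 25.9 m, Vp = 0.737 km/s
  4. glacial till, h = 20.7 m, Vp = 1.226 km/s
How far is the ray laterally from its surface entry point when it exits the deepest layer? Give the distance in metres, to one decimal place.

40.3 m

p = sin θ₁/V₁ = sin 11.1°/0.335 = 5.7469e-01 s/km is conserved through the stack.
Layer 1: θ = 11.10°; offset = 15.6·tan 11.10° = 3.061 m.
Layer 2: sin θ = p·0.413 = 0.2373 → θ = 13.73°; offset = 18.9·tan 13.73° = 4.618 m.
Layer 3: sin θ = p·0.737 = 0.4235 → θ = 25.06°; offset = 25.9·tan 25.06° = 12.110 m.
Layer 4: sin θ = p·1.226 = 0.7046 → θ = 44.80°; offset = 20.7·tan 44.80° = 20.552 m.
Summing the layer offsets gives 40.341 m.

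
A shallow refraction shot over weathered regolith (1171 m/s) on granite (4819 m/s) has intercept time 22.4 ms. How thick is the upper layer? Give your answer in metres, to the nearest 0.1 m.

13.5 m

h = tᵢ·V₁·V₂ / (2·√(V₂²−V₁²)).
√(V₂²−V₁²) = √(4819² − 1171²) = 4674.6 m/s.
h = 0.0224 s × 1171 × 4819 / (2 × 4674.6) = 13.52 m.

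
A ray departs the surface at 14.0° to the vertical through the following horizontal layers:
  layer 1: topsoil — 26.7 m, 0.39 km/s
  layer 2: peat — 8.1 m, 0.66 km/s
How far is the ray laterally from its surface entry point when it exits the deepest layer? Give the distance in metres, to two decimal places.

Ray parameter p = sin 14.0° / 0.39 km/s = 6.2031e-01 s/km.
Layer 1: θ = 14.00°; offset = 26.7·tan 14.00° = 6.6571 m.
Layer 2: sin θ = p·0.66 = 0.4094 → θ = 24.17°; offset = 8.1·tan 24.17° = 3.6348 m.
Total horizontal offset = 10.2918 m.

10.29 m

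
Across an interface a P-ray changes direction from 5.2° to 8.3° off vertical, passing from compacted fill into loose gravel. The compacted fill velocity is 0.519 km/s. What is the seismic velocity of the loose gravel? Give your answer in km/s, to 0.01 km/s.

Snell's law: sin 5.2°/V₁ = sin 8.3°/V₂.
V₂ = V₁·sin 8.3°/sin 5.2° = 0.519 × 1.5928 = 0.83 km/s.

0.83 km/s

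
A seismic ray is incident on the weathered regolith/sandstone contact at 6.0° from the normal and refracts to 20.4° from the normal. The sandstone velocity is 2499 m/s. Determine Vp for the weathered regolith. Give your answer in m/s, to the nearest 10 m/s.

sin 6.0° = 0.1045; sin 20.4° = 0.3486.
V₁ = V₂·(sin θ₁/sin θ₂) = 2499·(0.1045/0.3486) = 749.39 m/s.

750 m/s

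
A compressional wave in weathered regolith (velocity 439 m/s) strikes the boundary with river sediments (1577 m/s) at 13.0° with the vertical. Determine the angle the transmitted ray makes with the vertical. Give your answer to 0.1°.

sin θ₁/V₁ = sin θ₂/V₂ ⇒ sin θ₂ = 1577·sin 13.0°/439 = 1577·0.2250/439 = 0.8081.
θ₂ = sin⁻¹(0.8081) = 53.91° (from vertical).

53.9°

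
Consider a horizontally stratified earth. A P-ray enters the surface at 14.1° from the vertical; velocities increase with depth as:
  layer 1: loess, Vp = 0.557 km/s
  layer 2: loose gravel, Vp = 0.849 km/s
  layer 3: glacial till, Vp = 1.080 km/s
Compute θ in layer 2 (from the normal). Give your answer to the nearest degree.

22°

Snell's law across each interface conserves sin θ / V, so sin θ_2 = V_2·sin θ₁/V₁.
sin θ_2 = 0.849 × sin 14.1° / 0.557 = 0.3713.
θ_2 = 21.80° from the vertical.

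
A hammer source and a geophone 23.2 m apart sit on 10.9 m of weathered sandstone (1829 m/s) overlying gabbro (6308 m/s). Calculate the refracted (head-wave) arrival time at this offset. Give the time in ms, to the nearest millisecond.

15 ms

θ_c = arcsin(V₁/V₂) = arcsin(1829/6308) = 16.85°, cos θ_c = 0.9570.
Intercept time tᵢ = 2h cos θ_c / V₁ = 2·10.9·0.9570/1829 = 0.01141 s.
t = x/V₂ + tᵢ = 23.2/6308 + 0.01141 = 0.01508 s.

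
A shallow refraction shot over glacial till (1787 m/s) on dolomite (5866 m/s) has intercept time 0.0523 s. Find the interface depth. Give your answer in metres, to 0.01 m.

θ_c = arcsin(1787/5866) = 17.74°; cos θ_c = 0.9525.
tᵢ = 2h cos θ_c/V₁ ⇒ h = tᵢ·V₁/(2 cos θ_c) = 0.0523·1787/(2·0.9525) = 49.06 m.

49.06 m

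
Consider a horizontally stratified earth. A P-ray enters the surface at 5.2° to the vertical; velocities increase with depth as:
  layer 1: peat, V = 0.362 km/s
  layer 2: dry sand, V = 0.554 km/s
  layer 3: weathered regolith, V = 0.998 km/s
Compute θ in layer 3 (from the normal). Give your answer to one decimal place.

Ray parameter p = sin 5.2° / 0.362 = 2.5037e-01 s/km.
sin θ_3 = p·V_3 = 2.5037e-01 × 0.998 = 0.2499.
θ_3 = arcsin 0.2499 = 14.47°.

14.5°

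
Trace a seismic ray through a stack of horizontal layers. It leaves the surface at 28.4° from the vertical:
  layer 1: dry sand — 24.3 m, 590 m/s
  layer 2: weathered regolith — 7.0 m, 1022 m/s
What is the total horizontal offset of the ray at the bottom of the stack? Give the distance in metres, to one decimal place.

23.3 m

p = sin θ₁/V₁ = sin 28.4°/590 = 8.0614e-04 s/m is conserved through the stack.
Layer 1: θ = 28.40°; offset = 24.3·tan 28.40° = 13.139 m.
Layer 2: sin θ = p·1022 = 0.8239 → θ = 55.47°; offset = 7.0·tan 55.47° = 10.176 m.
Total horizontal offset = 23.314 m.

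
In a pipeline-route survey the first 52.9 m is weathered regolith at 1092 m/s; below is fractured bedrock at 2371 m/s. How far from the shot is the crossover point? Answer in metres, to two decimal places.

174.09 m

x_cross = 2h·√((V₂+V₁)/(V₂−V₁)).
(V₂+V₁)/(V₂−V₁) = (2371+1092)/(2371−1092) = 2.7076; √ = 1.6455.
x_cross = 2·52.9·1.6455 = 174.09 m.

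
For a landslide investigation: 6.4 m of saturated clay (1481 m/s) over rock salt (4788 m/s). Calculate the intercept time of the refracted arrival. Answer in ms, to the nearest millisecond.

8 ms

θ_c = arcsin(V₁/V₂) = arcsin(1481/4788) = 18.02°; cos θ_c = 0.9510.
tᵢ = 2h·cos θ_c / V₁ = 2·6.4·0.9510 / 1481 = 0.00822 s.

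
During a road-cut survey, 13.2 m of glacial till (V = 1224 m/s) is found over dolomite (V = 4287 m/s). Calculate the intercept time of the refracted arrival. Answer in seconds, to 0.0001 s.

tᵢ = 2h·√(V₂²−V₁²)/(V₁V₂).
√(V₂²−V₁²) = √(4287²−1224²) = 4108.6 m/s.
tᵢ = 2·13.2·4108.6/(1224·4287) = 0.02067 s.

0.0207 s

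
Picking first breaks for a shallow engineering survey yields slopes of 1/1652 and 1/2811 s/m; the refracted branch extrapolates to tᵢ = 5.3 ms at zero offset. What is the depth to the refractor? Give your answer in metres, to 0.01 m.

5.41 m

h = tᵢ·V₁·V₂ / (2·√(V₂²−V₁²)).
√(V₂²−V₁²) = √(2811² − 1652²) = 2274.3 m/s.
h = 0.0053 s × 1652 × 2811 / (2 × 2274.3) = 5.41 m.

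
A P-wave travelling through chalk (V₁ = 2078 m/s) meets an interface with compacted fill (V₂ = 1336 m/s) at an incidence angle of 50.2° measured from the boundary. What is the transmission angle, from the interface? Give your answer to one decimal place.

Convert to the normal: θ₁ = 90° − 50.2° = 39.8°.
sin θ₁/V₁ = sin θ₂/V₂ ⇒ sin θ₂ = 1336·sin 39.8°/2078 = 1336·0.6401/2078 = 0.4115.
θ₂ = arcsin 0.4115 = 24.30° from the normal.
From the interface: 90° − 24.30° = 65.70°.

65.7°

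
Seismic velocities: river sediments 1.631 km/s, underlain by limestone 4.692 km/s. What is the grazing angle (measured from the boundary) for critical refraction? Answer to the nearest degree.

Critical incidence: sin θ_c = V₁/V₂ = 1.631/4.692 = 0.3476.
θ_c = arcsin 0.3476 = 20.34°.
Measured from the interface: 90° − 20.34° = 69.66°.

70°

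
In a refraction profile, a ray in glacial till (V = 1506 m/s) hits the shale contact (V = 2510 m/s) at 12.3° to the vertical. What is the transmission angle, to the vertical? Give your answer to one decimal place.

Snell's law: sin θ₂ = (V₂/V₁)·sin θ₁ = (2510/1506)·sin 12.3° = 0.3551.
θ₂ = arcsin 0.3551 = 20.80° from the normal.

20.8°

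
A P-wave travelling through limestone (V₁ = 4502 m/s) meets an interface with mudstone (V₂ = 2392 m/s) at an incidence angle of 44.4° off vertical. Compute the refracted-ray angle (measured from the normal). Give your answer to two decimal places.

sin θ₁/V₁ = sin θ₂/V₂ ⇒ sin θ₂ = 2392·sin 44.4°/4502 = 2392·0.6997/4502 = 0.3717.
θ₂ = sin⁻¹(0.3717) = 21.82° (from vertical).

21.82°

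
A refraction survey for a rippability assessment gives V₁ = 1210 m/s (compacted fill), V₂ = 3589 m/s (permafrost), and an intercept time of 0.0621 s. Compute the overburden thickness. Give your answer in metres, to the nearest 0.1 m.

39.9 m

θ_c = arcsin(1210/3589) = 19.70°; cos θ_c = 0.9415.
tᵢ = 2h cos θ_c/V₁ ⇒ h = tᵢ·V₁/(2 cos θ_c) = 0.0621·1210/(2·0.9415) = 39.91 m.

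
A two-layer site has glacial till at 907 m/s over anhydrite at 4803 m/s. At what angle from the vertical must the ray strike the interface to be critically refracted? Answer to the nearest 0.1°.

10.9°

At critical incidence the refracted ray runs along the interface (θ₂ = 90°), so sin θ_c = V₁/V₂.
θ_c = arcsin(907/4803) = arcsin 0.1888 = 10.89°.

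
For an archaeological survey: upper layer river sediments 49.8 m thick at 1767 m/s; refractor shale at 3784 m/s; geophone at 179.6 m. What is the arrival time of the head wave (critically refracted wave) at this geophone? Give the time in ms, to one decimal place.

97.3 ms

t = x/V₂ + 2h·√(V₂²−V₁²)/(V₁V₂).
√(V₂²−V₁²) = √(3784²−1767²) = 3346.1 m/s; delay term = 2·49.8·3346.1/(1767·3784) = 0.04984 s.
t = 179.6/3784 + 0.04984 = 0.09731 s.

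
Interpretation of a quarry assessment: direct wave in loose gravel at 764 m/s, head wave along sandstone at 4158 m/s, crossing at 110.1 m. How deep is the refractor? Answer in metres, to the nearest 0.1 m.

45.7 m

x_cross = 2h·√((V₂+V₁)/(V₂−V₁)) → h = x_cross / (2·√((V₂+V₁)/(V₂−V₁))).
√((V₂+V₁)/(V₂−V₁)) = √((4158+764)/(4158−764)) = 1.2042.
h = 110.1 / (2·1.2042) = 45.71 m.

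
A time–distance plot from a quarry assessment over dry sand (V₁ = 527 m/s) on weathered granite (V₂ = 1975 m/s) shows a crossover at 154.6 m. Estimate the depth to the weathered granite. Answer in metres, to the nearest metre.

x_cross = 2h·√((V₂+V₁)/(V₂−V₁)) → h = x_cross / (2·√((V₂+V₁)/(V₂−V₁))).
√((V₂+V₁)/(V₂−V₁)) = √((1975+527)/(1975−527)) = 1.3145.
h = 154.6 / (2·1.3145) = 58.81 m.

59 m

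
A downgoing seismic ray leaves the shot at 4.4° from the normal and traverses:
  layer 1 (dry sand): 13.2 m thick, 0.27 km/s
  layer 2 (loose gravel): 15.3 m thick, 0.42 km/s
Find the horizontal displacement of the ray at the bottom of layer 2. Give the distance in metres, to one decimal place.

p = sin θ₁/V₁ = sin 4.4°/0.27 = 2.8414e-01 s/km is conserved through the stack.
Layer 1: θ = 4.40°; offset = 13.2·tan 4.40° = 1.016 m.
Layer 2: sin θ = p·0.42 = 0.1193 → θ = 6.85°; offset = 15.3·tan 6.85° = 1.839 m.
Σ offsets = 2.855 m.

2.9 m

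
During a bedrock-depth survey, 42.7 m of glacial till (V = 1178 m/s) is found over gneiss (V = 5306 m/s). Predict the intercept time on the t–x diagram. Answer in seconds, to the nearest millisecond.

θ_c = arcsin(V₁/V₂) = arcsin(1178/5306) = 12.83°; cos θ_c = 0.9750.
tᵢ = 2h·cos θ_c / V₁ = 2·42.7·0.9750 / 1178 = 0.07069 s.

0.071 s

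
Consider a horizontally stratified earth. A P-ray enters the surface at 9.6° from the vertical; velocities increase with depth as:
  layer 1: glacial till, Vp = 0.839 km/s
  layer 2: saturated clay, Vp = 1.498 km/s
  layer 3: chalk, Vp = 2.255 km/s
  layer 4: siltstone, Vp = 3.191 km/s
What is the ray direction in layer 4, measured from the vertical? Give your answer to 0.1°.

39.4°

Ray parameter p = sin 9.6° / 0.839 = 1.9877e-01 s/km.
sin θ_4 = p·V_4 = 1.9877e-01 × 3.191 = 0.6343.
θ_4 = arcsin 0.6343 = 39.37°.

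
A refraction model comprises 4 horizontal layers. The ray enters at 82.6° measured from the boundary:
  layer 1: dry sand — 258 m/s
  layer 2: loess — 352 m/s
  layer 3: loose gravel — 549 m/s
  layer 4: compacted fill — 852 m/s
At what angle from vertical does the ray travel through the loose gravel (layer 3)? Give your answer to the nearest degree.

16°

From the normal: θ₁ = 90° − 82.6° = 7.4°.
Snell's law across each interface conserves sin θ / V, so sin θ_3 = V_3·sin θ₁/V₁.
sin θ_3 = 549 × sin 7.4° / 258 = 0.2741.
θ_3 = 15.91° from the vertical.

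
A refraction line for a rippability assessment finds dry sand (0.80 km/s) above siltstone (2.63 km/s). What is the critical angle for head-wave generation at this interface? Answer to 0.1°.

Critical incidence: sin θ_c = V₁/V₂ = 0.80/2.63 = 0.3042.
θ_c = arcsin 0.3042 = 17.71°.

17.7°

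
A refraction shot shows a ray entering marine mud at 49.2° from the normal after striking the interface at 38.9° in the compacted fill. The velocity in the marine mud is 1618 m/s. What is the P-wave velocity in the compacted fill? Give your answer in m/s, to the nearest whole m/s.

Snell's law: sin 38.9°/V₁ = sin 49.2°/V₂.
V₁ = V₂·sin 38.9°/sin 49.2° = 1618 × 0.8295 = 1342.21 m/s.

1342 m/s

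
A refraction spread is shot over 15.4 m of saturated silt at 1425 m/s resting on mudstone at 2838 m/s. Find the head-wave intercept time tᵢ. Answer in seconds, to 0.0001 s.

tᵢ = 2h·√(V₂²−V₁²)/(V₁V₂).
√(V₂²−V₁²) = √(2838²−1425²) = 2454.3 m/s.
tᵢ = 2·15.4·2454.3/(1425·2838) = 0.01869 s.

0.0187 s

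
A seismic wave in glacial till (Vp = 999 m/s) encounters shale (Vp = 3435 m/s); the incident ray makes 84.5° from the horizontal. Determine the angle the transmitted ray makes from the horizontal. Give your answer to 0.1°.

70.8°

Convert to the normal: θ₁ = 90° − 84.5° = 5.5°.
sin θ₁/V₁ = sin θ₂/V₂ ⇒ sin θ₂ = 3435·sin 5.5°/999 = 3435·0.0958/999 = 0.3296.
θ₂ = sin⁻¹(0.3296) = 19.24° (from vertical).
From the interface: 90° − 19.24° = 70.76°.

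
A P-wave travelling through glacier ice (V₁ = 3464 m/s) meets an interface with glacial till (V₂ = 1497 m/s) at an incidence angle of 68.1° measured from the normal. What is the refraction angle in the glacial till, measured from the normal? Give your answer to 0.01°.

Snell's law: sin θ₂ = (V₂/V₁)·sin θ₁ = (1497/3464)·sin 68.1° = 0.4010.
θ₂ = arcsin 0.4010 = 23.64° from the normal.

23.64°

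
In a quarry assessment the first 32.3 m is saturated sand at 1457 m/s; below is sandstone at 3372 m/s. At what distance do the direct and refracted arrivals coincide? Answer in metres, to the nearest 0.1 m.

x_cross = 2h·√((V₂+V₁)/(V₂−V₁)).
(V₂+V₁)/(V₂−V₁) = (3372+1457)/(3372−1457) = 2.5217; √ = 1.5880.
x_cross = 2·32.3·1.5880 = 102.58 m.

102.6 m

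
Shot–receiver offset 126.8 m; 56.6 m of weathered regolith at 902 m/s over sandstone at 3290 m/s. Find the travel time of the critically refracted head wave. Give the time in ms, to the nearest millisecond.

159 ms

t = x/V₂ + 2h·√(V₂²−V₁²)/(V₁V₂).
√(V₂²−V₁²) = √(3290²−902²) = 3163.9 m/s; delay term = 2·56.6·3163.9/(902·3290) = 0.12069 s.
t = 126.8/3290 + 0.12069 = 0.15923 s.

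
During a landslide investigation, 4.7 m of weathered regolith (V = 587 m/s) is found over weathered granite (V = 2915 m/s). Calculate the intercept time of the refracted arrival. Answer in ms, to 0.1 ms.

θ_c = arcsin(V₁/V₂) = arcsin(587/2915) = 11.62°; cos θ_c = 0.9795.
tᵢ = 2h·cos θ_c / V₁ = 2·4.7·0.9795 / 587 = 0.01569 s.

15.7 ms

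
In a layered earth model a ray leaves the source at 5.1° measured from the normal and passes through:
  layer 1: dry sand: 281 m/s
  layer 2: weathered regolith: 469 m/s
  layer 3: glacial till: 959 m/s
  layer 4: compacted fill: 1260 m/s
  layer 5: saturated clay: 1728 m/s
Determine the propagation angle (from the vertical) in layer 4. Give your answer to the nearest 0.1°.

Ray parameter p = sin 5.1° / 281 = 3.1635e-04 s/m.
sin θ_4 = p·V_4 = 3.1635e-04 × 1260 = 0.3986.
θ_4 = 23.49° from the vertical.

23.5°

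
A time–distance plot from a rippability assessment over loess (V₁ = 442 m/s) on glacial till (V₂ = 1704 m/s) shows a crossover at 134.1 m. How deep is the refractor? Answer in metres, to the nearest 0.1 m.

51.4 m

h = (x_cross/2)·√((V₂−V₁)/(V₂+V₁)).
(V₂−V₁)/(V₂+V₁) = (1704−442)/(1704+442) = 0.5881; √ = 0.7669.
h = (134.1/2)·0.7669 = 51.42 m.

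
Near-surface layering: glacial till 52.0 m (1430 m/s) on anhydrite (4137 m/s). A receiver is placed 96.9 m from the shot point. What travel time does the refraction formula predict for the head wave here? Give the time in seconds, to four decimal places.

t = x/V₂ + 2h·√(V₂²−V₁²)/(V₁V₂).
√(V₂²−V₁²) = √(4137²−1430²) = 3882.0 m/s; delay term = 2·52.0·3882.0/(1430·4137) = 0.06824 s.
t = 96.9/4137 + 0.06824 = 0.09167 s.

0.0917 s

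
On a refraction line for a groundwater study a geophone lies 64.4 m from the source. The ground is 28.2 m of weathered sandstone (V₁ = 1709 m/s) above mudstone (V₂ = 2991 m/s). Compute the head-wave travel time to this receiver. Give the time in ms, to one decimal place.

t = x/V₂ + 2h·√(V₂²−V₁²)/(V₁V₂).
√(V₂²−V₁²) = √(2991²−1709²) = 2454.7 m/s; delay term = 2·28.2·2454.7/(1709·2991) = 0.02708 s.
t = 64.4/2991 + 0.02708 = 0.04862 s.

48.6 ms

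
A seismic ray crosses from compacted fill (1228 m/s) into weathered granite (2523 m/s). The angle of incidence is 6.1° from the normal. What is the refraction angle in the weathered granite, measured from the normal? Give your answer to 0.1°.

Snell's law: sin θ₂ = (V₂/V₁)·sin θ₁ = (2523/1228)·sin 6.1° = 0.2183.
θ₂ = arcsin 0.2183 = 12.61° from the normal.

12.6°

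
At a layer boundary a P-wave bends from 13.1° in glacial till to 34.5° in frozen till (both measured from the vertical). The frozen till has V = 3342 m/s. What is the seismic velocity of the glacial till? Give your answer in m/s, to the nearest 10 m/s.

Snell's law: sin 13.1°/V₁ = sin 34.5°/V₂.
V₁ = V₂·sin 13.1°/sin 34.5° = 3342 × 0.4002 = 1337.32 m/s.

1340 m/s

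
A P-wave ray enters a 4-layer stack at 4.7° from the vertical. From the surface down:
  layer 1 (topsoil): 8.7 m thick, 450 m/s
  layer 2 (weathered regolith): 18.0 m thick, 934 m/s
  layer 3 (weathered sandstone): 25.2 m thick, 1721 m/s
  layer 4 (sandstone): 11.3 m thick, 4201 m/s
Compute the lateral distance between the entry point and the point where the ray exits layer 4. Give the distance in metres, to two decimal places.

Apply Snell's law at each interface; in layer i the horizontal offset is hᵢ·tan θᵢ.
Layer 1: θ = 4.70°; offset = 8.7·tan 4.70° = 0.7153 m.
Layer 2: sin θ = 934·sin 4.7°/450 = 0.1701, θ = 9.79°; offset = 18.0·tan 9.79° = 3.1065 m.
Layer 3: sin θ = 1721·sin 4.7°/450 = 0.3134, θ = 18.26°; offset = 25.2·tan 18.26° = 8.3158 m.
Layer 4: sin θ = 4201·sin 4.7°/450 = 0.7649, θ = 49.90°; offset = 11.3·tan 49.90° = 13.4200 m.
Σ offsets = 25.5575 m.

25.56 m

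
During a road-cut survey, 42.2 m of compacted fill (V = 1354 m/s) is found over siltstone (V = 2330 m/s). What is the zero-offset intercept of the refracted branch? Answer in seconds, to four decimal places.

0.0507 s

tᵢ = 2h·√(V₂²−V₁²)/(V₁V₂).
√(V₂²−V₁²) = √(2330²−1354²) = 1896.2 m/s.
tᵢ = 2·42.2·1896.2/(1354·2330) = 0.05073 s.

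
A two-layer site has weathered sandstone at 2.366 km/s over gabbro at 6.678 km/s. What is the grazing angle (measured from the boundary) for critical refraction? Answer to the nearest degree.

69°

Critical incidence: sin θ_c = V₁/V₂ = 2.366/6.678 = 0.3543.
θ_c = arcsin 0.3543 = 20.75°.
Measured from the interface: 90° − 20.75° = 69.25°.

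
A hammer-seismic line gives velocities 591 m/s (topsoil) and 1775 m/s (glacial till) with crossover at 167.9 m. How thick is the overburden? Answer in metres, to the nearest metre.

x_cross = 2h·√((V₂+V₁)/(V₂−V₁)) → h = x_cross / (2·√((V₂+V₁)/(V₂−V₁))).
√((V₂+V₁)/(V₂−V₁)) = √((1775+591)/(1775−591)) = 1.4136.
h = 167.9 / (2·1.4136) = 59.39 m.

59 m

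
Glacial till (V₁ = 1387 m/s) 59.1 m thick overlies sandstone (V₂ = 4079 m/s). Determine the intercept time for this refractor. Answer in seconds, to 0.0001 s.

θ_c = arcsin(V₁/V₂) = arcsin(1387/4079) = 19.88°; cos θ_c = 0.9404.
tᵢ = 2h·cos θ_c / V₁ = 2·59.1·0.9404 / 1387 = 0.08014 s.

0.0801 s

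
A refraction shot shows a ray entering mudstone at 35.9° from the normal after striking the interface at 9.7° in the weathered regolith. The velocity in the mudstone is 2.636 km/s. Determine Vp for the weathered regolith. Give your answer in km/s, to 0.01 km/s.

0.76 km/s

sin 9.7° = 0.1685; sin 35.9° = 0.5864.
V₁ = V₂·(sin θ₁/sin θ₂) = 2.636·(0.1685/0.5864) = 0.76 km/s.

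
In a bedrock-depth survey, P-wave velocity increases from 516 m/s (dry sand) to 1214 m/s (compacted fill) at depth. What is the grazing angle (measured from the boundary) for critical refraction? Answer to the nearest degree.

65°

At critical incidence the refracted ray runs along the interface (θ₂ = 90°), so sin θ_c = V₁/V₂.
θ_c = arcsin(516/1214) = arcsin 0.4250 = 25.15°.
Measured from the interface: 90° − 25.15° = 64.85°.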